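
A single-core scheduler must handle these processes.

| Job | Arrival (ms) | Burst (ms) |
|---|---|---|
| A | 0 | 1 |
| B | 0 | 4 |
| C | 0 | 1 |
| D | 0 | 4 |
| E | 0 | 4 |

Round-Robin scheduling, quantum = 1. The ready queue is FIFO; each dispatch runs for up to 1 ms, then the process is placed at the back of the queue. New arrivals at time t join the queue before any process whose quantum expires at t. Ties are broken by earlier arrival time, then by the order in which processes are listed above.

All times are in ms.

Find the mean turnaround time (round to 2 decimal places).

8.60

Schedule: | A 0-1 | B 1-2 | C 2-3 | D 3-4 | E 4-5 | B 5-6 | D 6-7 | E 7-8 | B 8-9 | D 9-10 | E 10-11 | B 11-12 | D 12-13 | E 13-14 |
Completion: A=1  B=12  C=3  D=13  E=14
Turnaround (C−A): A=1  B=12  C=3  D=13  E=14
Turnaround times: A=1, B=12, C=3, D=13, E=14
Average turnaround = (1+12+3+13+14) / 5 = 43/5 = 8.60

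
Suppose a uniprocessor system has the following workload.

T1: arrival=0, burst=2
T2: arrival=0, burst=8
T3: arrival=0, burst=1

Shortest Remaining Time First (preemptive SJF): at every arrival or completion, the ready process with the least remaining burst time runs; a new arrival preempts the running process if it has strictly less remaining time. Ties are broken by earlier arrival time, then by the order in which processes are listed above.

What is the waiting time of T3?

0

Gantt: | T3 0-1 | T1 1-3 | T2 3-11 |
Completion: T1=3  T2=11  T3=1
Waiting(T3) = turnaround − burst = 1 − 1 = 0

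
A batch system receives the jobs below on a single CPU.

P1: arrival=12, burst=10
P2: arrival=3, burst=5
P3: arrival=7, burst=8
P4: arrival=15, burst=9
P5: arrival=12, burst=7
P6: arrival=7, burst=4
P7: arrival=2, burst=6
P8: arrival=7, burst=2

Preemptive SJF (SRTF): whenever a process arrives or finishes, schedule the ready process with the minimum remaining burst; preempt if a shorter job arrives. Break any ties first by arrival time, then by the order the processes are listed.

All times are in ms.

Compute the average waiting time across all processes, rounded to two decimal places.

11.38

Timeline: | idle 0-2 | P7 2-8 | P8 8-10 | P6 10-14 | P2 14-19 | P5 19-26 | P3 26-34 | P4 34-43 | P1 43-53 |
Completion: P1=53  P2=19  P3=34  P4=43  P5=26  P6=14  P7=8  P8=10
Turnaround (C−A): P1=41  P2=16  P3=27  P4=28  P5=14  P6=7  P7=6  P8=3
Waiting times: P1=31, P2=11, P3=19, P4=19, P5=7, P6=3, P7=0, P8=1
Average waiting = (31+11+19+19+7+3+0+1) / 8 = 91/8 = 11.38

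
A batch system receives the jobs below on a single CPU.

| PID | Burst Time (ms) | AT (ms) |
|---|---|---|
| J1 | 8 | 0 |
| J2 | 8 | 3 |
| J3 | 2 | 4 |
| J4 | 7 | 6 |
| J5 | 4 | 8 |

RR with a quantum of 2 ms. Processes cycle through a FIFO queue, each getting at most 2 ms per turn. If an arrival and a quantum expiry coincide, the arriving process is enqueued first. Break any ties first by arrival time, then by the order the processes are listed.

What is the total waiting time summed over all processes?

57

Timeline: | J1 0-4 | J2 4-6 | J3 6-8 | J1 8-10 | J4 10-12 | J2 12-14 | J5 14-16 | J1 16-18 | J4 18-20 | J2 20-22 | J5 22-24 | J4 24-26 | J2 26-28 | J4 28-29 |
Completion: J1=18  J2=28  J3=8  J4=29  J5=24
Waiting = turnaround − burst: J1=10, J2=17, J3=2, J4=16, J5=12
Total waiting = 10 + 17 + 2 + 16 + 12 = 57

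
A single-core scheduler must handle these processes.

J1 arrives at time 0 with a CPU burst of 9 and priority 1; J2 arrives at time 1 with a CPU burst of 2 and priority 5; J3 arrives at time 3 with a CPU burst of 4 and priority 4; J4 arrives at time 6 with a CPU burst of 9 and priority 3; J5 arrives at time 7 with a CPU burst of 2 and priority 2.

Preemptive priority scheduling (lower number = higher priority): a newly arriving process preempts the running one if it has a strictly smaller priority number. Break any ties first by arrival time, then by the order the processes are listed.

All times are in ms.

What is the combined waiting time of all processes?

Timeline: | J1 0-9 | J5 9-11 | J4 11-20 | J3 20-24 | J2 24-26 |
Completion: J1=9  J2=26  J3=24  J4=20  J5=11
Turnaround (C−A): J1=9  J2=25  J3=21  J4=14  J5=4
Waiting = turnaround − burst: J1=0, J2=23, J3=17, J4=5, J5=2
Total waiting = 0 + 23 + 17 + 5 + 2 = 47

47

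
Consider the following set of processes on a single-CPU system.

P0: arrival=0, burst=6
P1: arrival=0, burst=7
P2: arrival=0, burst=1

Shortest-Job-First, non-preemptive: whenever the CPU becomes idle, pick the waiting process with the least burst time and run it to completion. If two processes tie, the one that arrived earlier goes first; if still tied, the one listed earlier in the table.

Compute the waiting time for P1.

7

Schedule: | P2 0-1 | P0 1-7 | P1 7-14 |
Completion: P0=7  P1=14  P2=1
Turnaround (C−A): P0=7  P1=14  P2=1
Waiting(P1) = turnaround − burst = 14 − 7 = 7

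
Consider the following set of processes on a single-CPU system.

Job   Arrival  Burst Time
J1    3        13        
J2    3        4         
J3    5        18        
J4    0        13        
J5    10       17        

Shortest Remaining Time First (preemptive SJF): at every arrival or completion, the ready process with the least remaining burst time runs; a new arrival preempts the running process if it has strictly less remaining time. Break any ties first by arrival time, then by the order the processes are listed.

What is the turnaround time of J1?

27

Schedule: | J4 0-3 | J2 3-7 | J4 7-17 | J1 17-30 | J5 30-47 | J3 47-65 |
Completion: J1=30  J2=7  J3=65  J4=17  J5=47
Turnaround (C−A): J1=27  J2=4  J3=60  J4=17  J5=37
Turnaround(J1) = completion − arrival = 30 − 3 = 27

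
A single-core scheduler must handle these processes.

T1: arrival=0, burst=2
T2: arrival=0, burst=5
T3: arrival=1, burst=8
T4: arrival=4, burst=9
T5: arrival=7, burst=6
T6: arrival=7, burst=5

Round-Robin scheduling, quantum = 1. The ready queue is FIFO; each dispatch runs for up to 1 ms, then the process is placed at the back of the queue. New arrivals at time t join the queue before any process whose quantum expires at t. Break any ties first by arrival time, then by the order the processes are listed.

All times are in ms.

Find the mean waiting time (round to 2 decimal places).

15.83

Timeline: | T1 0-1 | T2 1-2 | T3 2-3 | T1 3-4 | T2 4-5 | T3 5-6 | T4 6-7 | T2 7-8 | T3 8-9 | T5 9-10 | T6 10-11 | T4 11-12 | T2 12-13 | T3 13-14 | T5 14-15 | T6 15-16 | T4 16-17 | T2 17-18 | T3 18-19 | T5 19-20 | T6 20-21 | T4 21-22 | T3 22-23 | T5 23-24 | T6 24-25 | T4 25-26 | T3 26-27 | T5 27-28 | T6 28-29 | T4 29-30 | T3 30-31 | T5 31-32 | T4 32-35 |
Completion: T1=4  T2=18  T3=31  T4=35  T5=32  T6=29
Turnaround (C−A): T1=4  T2=18  T3=30  T4=31  T5=25  T6=22
Waiting times: T1=2, T2=13, T3=22, T4=22, T5=19, T6=17
Average waiting = (2+13+22+22+19+17) / 6 = 95/6 = 15.83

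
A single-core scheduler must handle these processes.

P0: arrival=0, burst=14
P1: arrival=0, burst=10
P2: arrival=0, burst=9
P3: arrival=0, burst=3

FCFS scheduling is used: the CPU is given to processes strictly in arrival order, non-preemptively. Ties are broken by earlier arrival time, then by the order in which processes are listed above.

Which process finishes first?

P0

Timeline: | P0 0-14 | P1 14-24 | P2 24-33 | P3 33-36 |
Completion: P0=14  P1=24  P2=33  P3=36
Finish order: P0 → P1 → P2 → P3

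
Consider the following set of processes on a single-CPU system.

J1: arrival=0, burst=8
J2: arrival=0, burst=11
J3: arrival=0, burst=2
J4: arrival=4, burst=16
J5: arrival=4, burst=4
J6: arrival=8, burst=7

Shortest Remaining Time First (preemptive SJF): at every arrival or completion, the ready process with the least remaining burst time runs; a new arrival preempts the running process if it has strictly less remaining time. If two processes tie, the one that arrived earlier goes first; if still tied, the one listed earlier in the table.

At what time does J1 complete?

14

Schedule: | J3 0-2 | J1 2-4 | J5 4-8 | J1 8-14 | J6 14-21 | J2 21-32 | J4 32-48 |
Completion: J1=14  J2=32  J3=2  J4=48  J5=8  J6=21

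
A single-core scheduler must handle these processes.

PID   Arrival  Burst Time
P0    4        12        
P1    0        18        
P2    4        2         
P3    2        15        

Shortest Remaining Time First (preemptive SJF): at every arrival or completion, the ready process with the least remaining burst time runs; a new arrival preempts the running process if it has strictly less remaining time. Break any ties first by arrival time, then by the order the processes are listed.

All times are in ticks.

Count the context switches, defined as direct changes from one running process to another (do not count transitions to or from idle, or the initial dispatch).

5

Schedule: | P1 0-2 | P3 2-4 | P2 4-6 | P0 6-18 | P3 18-31 | P1 31-47 |
Completion: P0=18  P1=47  P2=6  P3=31
Turnaround (C−A): P0=14  P1=47  P2=2  P3=29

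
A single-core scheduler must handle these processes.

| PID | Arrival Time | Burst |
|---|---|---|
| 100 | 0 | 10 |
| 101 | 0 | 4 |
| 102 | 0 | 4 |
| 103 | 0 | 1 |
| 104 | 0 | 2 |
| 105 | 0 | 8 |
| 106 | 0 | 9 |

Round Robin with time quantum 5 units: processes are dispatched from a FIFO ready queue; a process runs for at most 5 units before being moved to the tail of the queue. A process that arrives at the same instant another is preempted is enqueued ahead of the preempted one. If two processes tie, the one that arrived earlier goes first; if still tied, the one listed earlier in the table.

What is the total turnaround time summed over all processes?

155

Timeline: | 100 0-5 | 101 5-9 | 102 9-13 | 103 13-14 | 104 14-16 | 105 16-21 | 106 21-26 | 100 26-31 | 105 31-34 | 106 34-38 |
Completion: 100=31  101=9  102=13  103=14  104=16  105=34  106=38
Turnaround (C−A): 100=31  101=9  102=13  103=14  104=16  105=34  106=38
Turnaround = completion − arrival: 100=31, 101=9, 102=13, 103=14, 104=16, 105=34, 106=38
Total turnaround = 31 + 9 + 13 + 14 + 16 + 34 + 38 = 155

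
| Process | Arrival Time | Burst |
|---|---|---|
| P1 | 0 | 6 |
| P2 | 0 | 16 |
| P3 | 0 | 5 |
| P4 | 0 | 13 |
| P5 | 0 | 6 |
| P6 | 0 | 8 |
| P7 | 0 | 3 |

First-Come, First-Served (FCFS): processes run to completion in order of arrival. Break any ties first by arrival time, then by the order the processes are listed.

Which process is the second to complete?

P2

Schedule: | P1 0-6 | P2 6-22 | P3 22-27 | P4 27-40 | P5 40-46 | P6 46-54 | P7 54-57 |
Completion: P1=6  P2=22  P3=27  P4=40  P5=46  P6=54  P7=57
Turnaround (C−A): P1=6  P2=22  P3=27  P4=40  P5=46  P6=54  P7=57
Finish order: P1 → P2 → P3 → P4 → P5 → P6 → P7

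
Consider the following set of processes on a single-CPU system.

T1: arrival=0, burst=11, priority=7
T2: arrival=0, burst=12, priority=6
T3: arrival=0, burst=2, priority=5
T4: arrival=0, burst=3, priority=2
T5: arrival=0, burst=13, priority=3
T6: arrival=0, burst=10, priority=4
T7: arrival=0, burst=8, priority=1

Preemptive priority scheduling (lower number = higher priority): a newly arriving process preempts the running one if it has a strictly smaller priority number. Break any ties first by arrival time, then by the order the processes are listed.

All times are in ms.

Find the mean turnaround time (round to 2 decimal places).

Schedule: | T7 0-8 | T4 8-11 | T5 11-24 | T6 24-34 | T3 34-36 | T2 36-48 | T1 48-59 |
Completion: T1=59  T2=48  T3=36  T4=11  T5=24  T6=34  T7=8
Turnaround (C−A): T1=59  T2=48  T3=36  T4=11  T5=24  T6=34  T7=8
Turnaround times: T1=59, T2=48, T3=36, T4=11, T5=24, T6=34, T7=8
Average turnaround = (59+48+36+11+24+34+8) / 7 = 220/7 = 31.43

31.43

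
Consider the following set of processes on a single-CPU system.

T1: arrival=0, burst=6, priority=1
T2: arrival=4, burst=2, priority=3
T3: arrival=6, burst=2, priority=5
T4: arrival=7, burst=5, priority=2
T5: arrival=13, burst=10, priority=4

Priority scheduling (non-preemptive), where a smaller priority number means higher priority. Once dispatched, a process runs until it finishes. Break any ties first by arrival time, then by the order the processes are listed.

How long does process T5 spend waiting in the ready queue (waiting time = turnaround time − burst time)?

Gantt: | T1 0-6 | T2 6-8 | T4 8-13 | T5 13-23 | T3 23-25 |
Completion: T1=6  T2=8  T3=25  T4=13  T5=23
Waiting(T5) = turnaround − burst = 10 − 10 = 0

0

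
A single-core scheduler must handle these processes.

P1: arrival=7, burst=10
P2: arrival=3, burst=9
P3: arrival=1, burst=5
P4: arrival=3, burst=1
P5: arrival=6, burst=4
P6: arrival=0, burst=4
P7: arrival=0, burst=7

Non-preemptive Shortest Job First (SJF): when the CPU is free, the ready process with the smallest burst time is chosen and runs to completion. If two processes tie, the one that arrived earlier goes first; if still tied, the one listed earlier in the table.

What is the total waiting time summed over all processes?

64

Schedule: | P6 0-4 | P4 4-5 | P3 5-10 | P5 10-14 | P7 14-21 | P2 21-30 | P1 30-40 |
Completion: P1=40  P2=30  P3=10  P4=5  P5=14  P6=4  P7=21
Waiting = turnaround − burst: P1=23, P2=18, P3=4, P4=1, P5=4, P6=0, P7=14
Total waiting = 23 + 18 + 4 + 1 + 4 + 0 + 14 = 64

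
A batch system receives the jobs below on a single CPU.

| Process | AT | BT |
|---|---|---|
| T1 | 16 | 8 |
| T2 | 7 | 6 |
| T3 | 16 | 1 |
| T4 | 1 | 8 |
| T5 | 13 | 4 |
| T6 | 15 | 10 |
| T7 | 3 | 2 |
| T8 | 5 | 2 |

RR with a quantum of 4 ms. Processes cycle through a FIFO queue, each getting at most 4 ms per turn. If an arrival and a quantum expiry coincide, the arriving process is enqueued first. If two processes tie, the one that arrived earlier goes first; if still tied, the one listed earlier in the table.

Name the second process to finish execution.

Timeline: | idle 0-1 | T4 1-5 | T7 5-7 | T8 7-9 | T4 9-13 | T2 13-17 | T5 17-21 | T6 21-25 | T1 25-29 | T3 29-30 | T2 30-32 | T6 32-36 | T1 36-40 | T6 40-42 |
Completion: T1=40  T2=32  T3=30  T4=13  T5=21  T6=42  T7=7  T8=9
Turnaround (C−A): T1=24  T2=25  T3=14  T4=12  T5=8  T6=27  T7=4  T8=4
Finish order: T7 → T8 → T4 → T5 → T3 → T2 → T1 → T6

T8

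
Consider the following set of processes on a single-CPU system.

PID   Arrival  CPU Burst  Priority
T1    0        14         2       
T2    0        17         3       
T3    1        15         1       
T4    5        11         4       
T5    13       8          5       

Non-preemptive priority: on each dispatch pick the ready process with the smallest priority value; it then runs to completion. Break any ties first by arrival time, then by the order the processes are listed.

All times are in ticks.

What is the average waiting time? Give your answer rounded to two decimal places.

Timeline: | T1 0-14 | T3 14-29 | T2 29-46 | T4 46-57 | T5 57-65 |
Completion: T1=14  T2=46  T3=29  T4=57  T5=65
Waiting times: T1=0, T2=29, T3=13, T4=41, T5=44
Average waiting = (0+29+13+41+44) / 5 = 127/5 = 25.40

25.40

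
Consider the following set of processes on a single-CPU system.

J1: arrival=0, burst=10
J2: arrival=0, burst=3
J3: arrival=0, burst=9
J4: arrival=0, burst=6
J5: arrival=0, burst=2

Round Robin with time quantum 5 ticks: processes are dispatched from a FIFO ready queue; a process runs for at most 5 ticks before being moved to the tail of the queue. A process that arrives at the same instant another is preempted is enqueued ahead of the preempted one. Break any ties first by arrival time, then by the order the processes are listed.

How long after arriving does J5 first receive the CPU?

Schedule: | J1 0-5 | J2 5-8 | J3 8-13 | J4 13-18 | J5 18-20 | J1 20-25 | J3 25-29 | J4 29-30 |
Completion: J1=25  J2=8  J3=29  J4=30  J5=20
Turnaround (C−A): J1=25  J2=8  J3=29  J4=30  J5=20
Response(J5) = first start − arrival = 18 − 0 = 18

18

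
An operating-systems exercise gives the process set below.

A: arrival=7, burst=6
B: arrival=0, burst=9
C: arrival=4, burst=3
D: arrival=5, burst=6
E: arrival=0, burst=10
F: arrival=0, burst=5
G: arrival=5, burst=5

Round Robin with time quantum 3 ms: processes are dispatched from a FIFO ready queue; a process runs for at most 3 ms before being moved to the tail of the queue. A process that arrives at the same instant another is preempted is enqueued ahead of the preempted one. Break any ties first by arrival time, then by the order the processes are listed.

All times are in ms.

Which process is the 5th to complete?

G

Timeline: | B 0-3 | E 3-6 | F 6-9 | B 9-12 | C 12-15 | D 15-18 | G 18-21 | E 21-24 | A 24-27 | F 27-29 | B 29-32 | D 32-35 | G 35-37 | E 37-40 | A 40-43 | E 43-44 |
Completion: A=43  B=32  C=15  D=35  E=44  F=29  G=37
Turnaround (C−A): A=36  B=32  C=11  D=30  E=44  F=29  G=32
Finish order: C → F → B → D → G → A → E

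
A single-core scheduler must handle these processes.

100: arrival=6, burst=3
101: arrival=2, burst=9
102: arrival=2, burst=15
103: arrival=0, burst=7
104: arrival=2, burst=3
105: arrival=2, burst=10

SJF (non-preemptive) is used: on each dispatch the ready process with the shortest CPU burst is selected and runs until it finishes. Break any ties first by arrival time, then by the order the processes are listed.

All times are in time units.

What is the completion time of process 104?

10

Schedule: | 103 0-7 | 104 7-10 | 100 10-13 | 101 13-22 | 105 22-32 | 102 32-47 |
Completion: 100=13  101=22  102=47  103=7  104=10  105=32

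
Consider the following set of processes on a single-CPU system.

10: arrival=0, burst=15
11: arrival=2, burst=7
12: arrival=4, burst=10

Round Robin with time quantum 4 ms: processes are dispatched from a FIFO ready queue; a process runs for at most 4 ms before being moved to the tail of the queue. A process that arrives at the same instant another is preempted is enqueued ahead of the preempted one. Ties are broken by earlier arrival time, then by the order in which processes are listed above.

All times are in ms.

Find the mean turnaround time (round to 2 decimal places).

Timeline: | 10 0-4 | 11 4-8 | 12 8-12 | 10 12-16 | 11 16-19 | 12 19-23 | 10 23-27 | 12 27-29 | 10 29-32 |
Completion: 10=32  11=19  12=29
Turnaround times: 10=32, 11=17, 12=25
Average turnaround = (32+17+25) / 3 = 74/3 = 24.67

24.67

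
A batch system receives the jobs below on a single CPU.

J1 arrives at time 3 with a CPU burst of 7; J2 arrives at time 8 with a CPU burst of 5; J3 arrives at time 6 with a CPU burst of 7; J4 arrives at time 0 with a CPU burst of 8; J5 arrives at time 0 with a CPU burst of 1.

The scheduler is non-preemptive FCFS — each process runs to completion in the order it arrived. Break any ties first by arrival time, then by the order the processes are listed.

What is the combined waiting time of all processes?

Schedule: | J4 0-8 | J5 8-9 | J1 9-16 | J3 16-23 | J2 23-28 |
Completion: J1=16  J2=28  J3=23  J4=8  J5=9
Waiting = turnaround − burst: J1=6, J2=15, J3=10, J4=0, J5=8
Total waiting = 6 + 15 + 10 + 0 + 8 = 39

39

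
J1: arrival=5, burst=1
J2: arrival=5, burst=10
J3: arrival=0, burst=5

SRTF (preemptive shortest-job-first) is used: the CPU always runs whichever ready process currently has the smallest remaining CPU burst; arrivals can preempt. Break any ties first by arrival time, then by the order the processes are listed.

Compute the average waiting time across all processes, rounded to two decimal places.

0.33

Gantt: | J3 0-5 | J1 5-6 | J2 6-16 |
Completion: J1=6  J2=16  J3=5
Turnaround (C−A): J1=1  J2=11  J3=5
Waiting times: J1=0, J2=1, J3=0
Average waiting = (0+1+0) / 3 = 1/3 = 0.33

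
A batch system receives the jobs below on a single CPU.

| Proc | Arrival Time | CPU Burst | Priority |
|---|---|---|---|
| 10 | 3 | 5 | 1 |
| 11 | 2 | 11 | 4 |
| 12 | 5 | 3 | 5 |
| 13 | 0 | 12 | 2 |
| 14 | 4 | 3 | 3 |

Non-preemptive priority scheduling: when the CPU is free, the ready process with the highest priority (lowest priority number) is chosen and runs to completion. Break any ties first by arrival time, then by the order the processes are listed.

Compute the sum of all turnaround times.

Timeline: | 13 0-12 | 10 12-17 | 14 17-20 | 11 20-31 | 12 31-34 |
Completion: 10=17  11=31  12=34  13=12  14=20
Turnaround = completion − arrival: 10=14, 11=29, 12=29, 13=12, 14=16
Total turnaround = 14 + 29 + 29 + 12 + 16 = 100

100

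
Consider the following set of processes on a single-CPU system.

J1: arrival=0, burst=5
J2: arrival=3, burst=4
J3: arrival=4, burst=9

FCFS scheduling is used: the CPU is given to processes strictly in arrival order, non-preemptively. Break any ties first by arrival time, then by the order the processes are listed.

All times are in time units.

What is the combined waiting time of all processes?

7

Gantt: | J1 0-5 | J2 5-9 | J3 9-18 |
Completion: J1=5  J2=9  J3=18
Waiting = turnaround − burst: J1=0, J2=2, J3=5
Total waiting = 0 + 2 + 5 = 7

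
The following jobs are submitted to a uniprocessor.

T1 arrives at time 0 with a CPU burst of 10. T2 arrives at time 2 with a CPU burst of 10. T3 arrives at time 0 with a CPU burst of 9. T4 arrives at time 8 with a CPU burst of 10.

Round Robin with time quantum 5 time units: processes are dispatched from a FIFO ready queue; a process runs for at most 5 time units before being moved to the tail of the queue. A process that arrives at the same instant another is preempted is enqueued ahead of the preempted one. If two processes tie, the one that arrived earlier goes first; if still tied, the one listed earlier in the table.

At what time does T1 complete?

20

Gantt: | T1 0-5 | T3 5-10 | T2 10-15 | T1 15-20 | T4 20-25 | T3 25-29 | T2 29-34 | T4 34-39 |
Completion: T1=20  T2=34  T3=29  T4=39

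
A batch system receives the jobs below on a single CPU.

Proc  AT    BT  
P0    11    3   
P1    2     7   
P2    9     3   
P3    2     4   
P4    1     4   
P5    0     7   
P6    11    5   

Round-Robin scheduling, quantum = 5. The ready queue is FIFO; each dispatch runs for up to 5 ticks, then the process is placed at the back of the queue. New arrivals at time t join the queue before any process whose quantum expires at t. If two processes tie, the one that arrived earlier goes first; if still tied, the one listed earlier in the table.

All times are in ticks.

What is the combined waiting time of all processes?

Timeline: | P5 0-5 | P4 5-9 | P1 9-14 | P3 14-18 | P5 18-20 | P2 20-23 | P0 23-26 | P6 26-31 | P1 31-33 |
Completion: P0=26  P1=33  P2=23  P3=18  P4=9  P5=20  P6=31
Turnaround (C−A): P0=15  P1=31  P2=14  P3=16  P4=8  P5=20  P6=20
Waiting = turnaround − burst: P0=12, P1=24, P2=11, P3=12, P4=4, P5=13, P6=15
Total waiting = 12 + 24 + 11 + 12 + 4 + 13 + 15 = 91

91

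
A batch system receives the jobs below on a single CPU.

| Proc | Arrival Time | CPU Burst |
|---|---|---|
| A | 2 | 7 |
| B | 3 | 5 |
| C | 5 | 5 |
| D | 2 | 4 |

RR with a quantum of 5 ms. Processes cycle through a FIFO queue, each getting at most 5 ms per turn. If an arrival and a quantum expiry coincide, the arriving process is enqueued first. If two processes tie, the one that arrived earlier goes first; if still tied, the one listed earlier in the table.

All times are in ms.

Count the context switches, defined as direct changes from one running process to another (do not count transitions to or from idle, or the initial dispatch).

Gantt: | idle 0-2 | A 2-7 | D 7-11 | B 11-16 | C 16-21 | A 21-23 |
Completion: A=23  B=16  C=21  D=11
Turnaround (C−A): A=21  B=13  C=16  D=9

4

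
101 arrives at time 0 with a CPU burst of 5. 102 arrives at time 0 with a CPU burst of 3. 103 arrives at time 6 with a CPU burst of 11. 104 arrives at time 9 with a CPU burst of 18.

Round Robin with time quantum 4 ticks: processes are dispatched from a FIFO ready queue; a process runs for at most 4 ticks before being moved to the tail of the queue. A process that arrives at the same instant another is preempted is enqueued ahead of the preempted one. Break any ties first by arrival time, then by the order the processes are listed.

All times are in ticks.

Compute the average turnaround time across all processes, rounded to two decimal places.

Gantt: | 101 0-4 | 102 4-7 | 101 7-8 | 103 8-12 | 104 12-16 | 103 16-20 | 104 20-24 | 103 24-27 | 104 27-37 |
Completion: 101=8  102=7  103=27  104=37
Turnaround times: 101=8, 102=7, 103=21, 104=28
Average turnaround = (8+7+21+28) / 4 = 64/4 = 16.00

16.00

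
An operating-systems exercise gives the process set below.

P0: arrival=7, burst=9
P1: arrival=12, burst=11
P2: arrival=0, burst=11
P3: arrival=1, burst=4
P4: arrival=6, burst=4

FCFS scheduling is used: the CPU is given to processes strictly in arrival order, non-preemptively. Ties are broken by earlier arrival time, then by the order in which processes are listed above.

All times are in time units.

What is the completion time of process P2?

11

Timeline: | P2 0-11 | P3 11-15 | P4 15-19 | P0 19-28 | P1 28-39 |
Completion: P0=28  P1=39  P2=11  P3=15  P4=19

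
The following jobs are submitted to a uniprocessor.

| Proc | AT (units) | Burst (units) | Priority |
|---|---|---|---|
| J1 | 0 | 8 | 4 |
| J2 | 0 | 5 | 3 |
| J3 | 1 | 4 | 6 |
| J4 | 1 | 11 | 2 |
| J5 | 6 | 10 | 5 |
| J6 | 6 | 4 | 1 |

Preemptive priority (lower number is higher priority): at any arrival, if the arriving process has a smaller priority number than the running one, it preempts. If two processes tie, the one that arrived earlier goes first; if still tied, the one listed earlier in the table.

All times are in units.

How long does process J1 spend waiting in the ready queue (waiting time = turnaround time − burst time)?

Schedule: | J2 0-1 | J4 1-6 | J6 6-10 | J4 10-16 | J2 16-20 | J1 20-28 | J5 28-38 | J3 38-42 |
Completion: J1=28  J2=20  J3=42  J4=16  J5=38  J6=10
Turnaround (C−A): J1=28  J2=20  J3=41  J4=15  J5=32  J6=4
Waiting(J1) = turnaround − burst = 28 − 8 = 20

20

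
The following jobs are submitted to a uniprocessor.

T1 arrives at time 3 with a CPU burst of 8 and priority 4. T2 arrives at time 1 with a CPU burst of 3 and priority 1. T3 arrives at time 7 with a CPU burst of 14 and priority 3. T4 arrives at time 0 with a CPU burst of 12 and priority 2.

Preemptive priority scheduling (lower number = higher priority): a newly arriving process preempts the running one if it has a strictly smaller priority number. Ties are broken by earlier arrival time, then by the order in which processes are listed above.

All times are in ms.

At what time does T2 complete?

4

Schedule: | T4 0-1 | T2 1-4 | T4 4-15 | T3 15-29 | T1 29-37 |
Completion: T1=37  T2=4  T3=29  T4=15
Turnaround (C−A): T1=34  T2=3  T3=22  T4=15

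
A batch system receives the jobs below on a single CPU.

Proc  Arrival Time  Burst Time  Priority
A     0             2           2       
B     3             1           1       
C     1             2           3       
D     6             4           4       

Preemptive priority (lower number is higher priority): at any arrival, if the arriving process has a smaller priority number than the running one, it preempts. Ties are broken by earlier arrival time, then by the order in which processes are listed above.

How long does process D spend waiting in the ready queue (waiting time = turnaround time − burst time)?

0

Gantt: | A 0-2 | C 2-3 | B 3-4 | C 4-5 | idle 5-6 | D 6-10 |
Completion: A=2  B=4  C=5  D=10
Turnaround (C−A): A=2  B=1  C=4  D=4
Waiting(D) = turnaround − burst = 4 − 4 = 0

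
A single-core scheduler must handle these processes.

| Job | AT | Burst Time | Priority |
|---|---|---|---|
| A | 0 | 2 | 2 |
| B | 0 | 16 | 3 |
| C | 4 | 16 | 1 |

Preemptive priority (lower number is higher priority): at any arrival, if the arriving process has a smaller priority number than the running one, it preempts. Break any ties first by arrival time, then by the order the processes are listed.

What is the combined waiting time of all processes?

18

Gantt: | A 0-2 | B 2-4 | C 4-20 | B 20-34 |
Completion: A=2  B=34  C=20
Turnaround (C−A): A=2  B=34  C=16
Waiting = turnaround − burst: A=0, B=18, C=0
Total waiting = 0 + 18 + 0 = 18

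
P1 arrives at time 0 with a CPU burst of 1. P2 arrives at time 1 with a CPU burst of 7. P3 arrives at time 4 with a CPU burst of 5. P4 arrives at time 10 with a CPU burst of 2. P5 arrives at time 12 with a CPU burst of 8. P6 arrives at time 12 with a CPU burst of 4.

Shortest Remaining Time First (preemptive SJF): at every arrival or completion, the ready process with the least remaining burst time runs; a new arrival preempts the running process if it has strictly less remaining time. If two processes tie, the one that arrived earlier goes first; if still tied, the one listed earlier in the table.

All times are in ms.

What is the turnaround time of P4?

2

Schedule: | P1 0-1 | P2 1-8 | P3 8-10 | P4 10-12 | P3 12-15 | P6 15-19 | P5 19-27 |
Completion: P1=1  P2=8  P3=15  P4=12  P5=27  P6=19
Turnaround(P4) = completion − arrival = 12 − 10 = 2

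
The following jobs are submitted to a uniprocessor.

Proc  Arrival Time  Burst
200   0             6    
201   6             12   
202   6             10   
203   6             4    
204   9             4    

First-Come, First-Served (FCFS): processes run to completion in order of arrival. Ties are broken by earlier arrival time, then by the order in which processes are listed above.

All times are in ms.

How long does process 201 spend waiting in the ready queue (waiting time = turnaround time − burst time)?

0

Gantt: | 200 0-6 | 201 6-18 | 202 18-28 | 203 28-32 | 204 32-36 |
Completion: 200=6  201=18  202=28  203=32  204=36
Waiting(201) = turnaround − burst = 12 − 12 = 0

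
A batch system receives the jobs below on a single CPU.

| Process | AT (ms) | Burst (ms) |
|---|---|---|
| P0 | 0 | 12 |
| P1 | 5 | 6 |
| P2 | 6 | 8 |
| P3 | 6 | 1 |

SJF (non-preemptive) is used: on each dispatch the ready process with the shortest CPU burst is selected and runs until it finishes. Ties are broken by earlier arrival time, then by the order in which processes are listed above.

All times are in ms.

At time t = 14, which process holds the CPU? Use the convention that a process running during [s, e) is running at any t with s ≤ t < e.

Gantt: | P0 0-12 | P3 12-13 | P1 13-19 | P2 19-27 |
Completion: P0=12  P1=19  P2=27  P3=13
Turnaround (C−A): P0=12  P1=14  P2=21  P3=7

P1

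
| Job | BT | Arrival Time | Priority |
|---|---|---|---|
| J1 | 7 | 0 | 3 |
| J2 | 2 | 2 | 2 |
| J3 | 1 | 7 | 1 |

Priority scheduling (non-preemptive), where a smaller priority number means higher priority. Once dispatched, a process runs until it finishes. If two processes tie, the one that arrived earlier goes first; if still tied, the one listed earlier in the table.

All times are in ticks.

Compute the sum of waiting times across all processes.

6

Schedule: | J1 0-7 | J3 7-8 | J2 8-10 |
Completion: J1=7  J2=10  J3=8
Waiting = turnaround − burst: J1=0, J2=6, J3=0
Total waiting = 0 + 6 + 0 = 6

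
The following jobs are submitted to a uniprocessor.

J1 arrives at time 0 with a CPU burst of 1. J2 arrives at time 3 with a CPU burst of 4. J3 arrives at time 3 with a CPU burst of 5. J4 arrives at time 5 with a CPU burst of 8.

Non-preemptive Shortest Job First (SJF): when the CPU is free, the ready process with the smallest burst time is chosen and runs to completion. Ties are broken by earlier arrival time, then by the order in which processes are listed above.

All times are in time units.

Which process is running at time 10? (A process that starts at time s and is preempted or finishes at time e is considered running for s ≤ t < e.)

Timeline: | J1 0-1 | idle 1-3 | J2 3-7 | J3 7-12 | J4 12-20 |
Completion: J1=1  J2=7  J3=12  J4=20

J3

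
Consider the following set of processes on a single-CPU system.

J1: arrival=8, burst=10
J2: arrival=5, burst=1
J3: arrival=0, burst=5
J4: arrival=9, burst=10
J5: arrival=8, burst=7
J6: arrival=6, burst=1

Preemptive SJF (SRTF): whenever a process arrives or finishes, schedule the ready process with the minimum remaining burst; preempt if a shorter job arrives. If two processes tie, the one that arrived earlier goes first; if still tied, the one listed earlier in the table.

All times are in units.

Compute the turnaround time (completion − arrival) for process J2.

1

Schedule: | J3 0-5 | J2 5-6 | J6 6-7 | idle 7-8 | J5 8-15 | J1 15-25 | J4 25-35 |
Completion: J1=25  J2=6  J3=5  J4=35  J5=15  J6=7
Turnaround(J2) = completion − arrival = 6 − 5 = 1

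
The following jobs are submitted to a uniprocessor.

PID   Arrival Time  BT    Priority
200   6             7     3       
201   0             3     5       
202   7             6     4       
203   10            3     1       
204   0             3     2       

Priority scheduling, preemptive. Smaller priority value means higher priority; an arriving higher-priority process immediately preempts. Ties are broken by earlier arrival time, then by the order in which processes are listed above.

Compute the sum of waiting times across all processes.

Gantt: | 204 0-3 | 201 3-6 | 200 6-10 | 203 10-13 | 200 13-16 | 202 16-22 |
Completion: 200=16  201=6  202=22  203=13  204=3
Waiting = turnaround − burst: 200=3, 201=3, 202=9, 203=0, 204=0
Total waiting = 3 + 3 + 9 + 0 + 0 = 15

15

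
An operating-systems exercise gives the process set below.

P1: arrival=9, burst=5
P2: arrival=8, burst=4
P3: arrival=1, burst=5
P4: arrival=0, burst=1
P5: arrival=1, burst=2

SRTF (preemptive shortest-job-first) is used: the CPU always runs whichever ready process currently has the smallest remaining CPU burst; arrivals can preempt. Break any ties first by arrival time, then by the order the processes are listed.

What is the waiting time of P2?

Gantt: | P4 0-1 | P5 1-3 | P3 3-8 | P2 8-12 | P1 12-17 |
Completion: P1=17  P2=12  P3=8  P4=1  P5=3
Waiting(P2) = turnaround − burst = 4 − 4 = 0

0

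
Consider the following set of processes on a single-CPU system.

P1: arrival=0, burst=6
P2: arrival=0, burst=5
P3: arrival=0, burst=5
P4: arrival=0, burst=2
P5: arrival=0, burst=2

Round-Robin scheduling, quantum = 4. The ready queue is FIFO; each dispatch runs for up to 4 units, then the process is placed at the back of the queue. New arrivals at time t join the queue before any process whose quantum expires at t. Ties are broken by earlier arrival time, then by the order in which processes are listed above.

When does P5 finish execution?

Schedule: | P1 0-4 | P2 4-8 | P3 8-12 | P4 12-14 | P5 14-16 | P1 16-18 | P2 18-19 | P3 19-20 |
Completion: P1=18  P2=19  P3=20  P4=14  P5=16
Turnaround (C−A): P1=18  P2=19  P3=20  P4=14  P5=16

16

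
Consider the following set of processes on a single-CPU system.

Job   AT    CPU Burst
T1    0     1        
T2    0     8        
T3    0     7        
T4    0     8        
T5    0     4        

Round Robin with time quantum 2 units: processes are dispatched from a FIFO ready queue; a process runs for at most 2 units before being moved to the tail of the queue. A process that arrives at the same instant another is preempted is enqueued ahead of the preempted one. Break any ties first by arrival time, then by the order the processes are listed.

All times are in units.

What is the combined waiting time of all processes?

Gantt: | T1 0-1 | T2 1-3 | T3 3-5 | T4 5-7 | T5 7-9 | T2 9-11 | T3 11-13 | T4 13-15 | T5 15-17 | T2 17-19 | T3 19-21 | T4 21-23 | T2 23-25 | T3 25-26 | T4 26-28 |
Completion: T1=1  T2=25  T3=26  T4=28  T5=17
Turnaround (C−A): T1=1  T2=25  T3=26  T4=28  T5=17
Waiting = turnaround − burst: T1=0, T2=17, T3=19, T4=20, T5=13
Total waiting = 0 + 17 + 19 + 20 + 13 = 69

69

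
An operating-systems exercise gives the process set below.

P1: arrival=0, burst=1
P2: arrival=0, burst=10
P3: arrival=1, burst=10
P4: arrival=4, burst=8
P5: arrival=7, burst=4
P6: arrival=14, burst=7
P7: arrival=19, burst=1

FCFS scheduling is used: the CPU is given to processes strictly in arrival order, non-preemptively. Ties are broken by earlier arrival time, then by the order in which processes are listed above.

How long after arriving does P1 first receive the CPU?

Timeline: | P1 0-1 | P2 1-11 | P3 11-21 | P4 21-29 | P5 29-33 | P6 33-40 | P7 40-41 |
Completion: P1=1  P2=11  P3=21  P4=29  P5=33  P6=40  P7=41
Response(P1) = first start − arrival = 0 − 0 = 0

0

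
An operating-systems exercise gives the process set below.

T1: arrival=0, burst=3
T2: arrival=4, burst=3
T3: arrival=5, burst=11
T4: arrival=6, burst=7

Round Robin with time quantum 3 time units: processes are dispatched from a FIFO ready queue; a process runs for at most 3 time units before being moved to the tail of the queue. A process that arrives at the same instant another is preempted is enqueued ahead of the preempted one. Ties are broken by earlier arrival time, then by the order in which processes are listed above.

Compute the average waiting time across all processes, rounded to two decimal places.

Gantt: | T1 0-3 | idle 3-4 | T2 4-7 | T3 7-10 | T4 10-13 | T3 13-16 | T4 16-19 | T3 19-22 | T4 22-23 | T3 23-25 |
Completion: T1=3  T2=7  T3=25  T4=23
Waiting times: T1=0, T2=0, T3=9, T4=10
Average waiting = (0+0+9+10) / 4 = 19/4 = 4.75

4.75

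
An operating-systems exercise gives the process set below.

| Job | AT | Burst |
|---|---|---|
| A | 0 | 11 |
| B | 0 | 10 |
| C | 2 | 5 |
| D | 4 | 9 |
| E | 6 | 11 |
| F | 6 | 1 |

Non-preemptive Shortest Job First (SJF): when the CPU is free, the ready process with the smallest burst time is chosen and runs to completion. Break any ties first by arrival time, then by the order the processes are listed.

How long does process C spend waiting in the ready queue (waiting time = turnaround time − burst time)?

9

Timeline: | B 0-10 | F 10-11 | C 11-16 | D 16-25 | A 25-36 | E 36-47 |
Completion: A=36  B=10  C=16  D=25  E=47  F=11
Waiting(C) = turnaround − burst = 14 − 5 = 9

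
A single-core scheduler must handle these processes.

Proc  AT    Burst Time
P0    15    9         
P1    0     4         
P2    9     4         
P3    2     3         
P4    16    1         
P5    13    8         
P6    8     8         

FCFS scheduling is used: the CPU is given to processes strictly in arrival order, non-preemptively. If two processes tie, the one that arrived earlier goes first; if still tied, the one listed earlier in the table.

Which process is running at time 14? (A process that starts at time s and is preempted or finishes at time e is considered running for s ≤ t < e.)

P6

Schedule: | P1 0-4 | P3 4-7 | idle 7-8 | P6 8-16 | P2 16-20 | P5 20-28 | P0 28-37 | P4 37-38 |
Completion: P0=37  P1=4  P2=20  P3=7  P4=38  P5=28  P6=16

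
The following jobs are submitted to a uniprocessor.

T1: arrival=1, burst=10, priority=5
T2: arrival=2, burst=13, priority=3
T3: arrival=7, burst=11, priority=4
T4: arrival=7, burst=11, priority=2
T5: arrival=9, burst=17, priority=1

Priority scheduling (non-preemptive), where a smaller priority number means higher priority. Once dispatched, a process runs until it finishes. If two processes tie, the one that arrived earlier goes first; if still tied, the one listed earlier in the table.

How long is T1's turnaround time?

Schedule: | idle 0-1 | T1 1-11 | T5 11-28 | T4 28-39 | T2 39-52 | T3 52-63 |
Completion: T1=11  T2=52  T3=63  T4=39  T5=28
Turnaround (C−A): T1=10  T2=50  T3=56  T4=32  T5=19
Turnaround(T1) = completion − arrival = 11 − 1 = 10

10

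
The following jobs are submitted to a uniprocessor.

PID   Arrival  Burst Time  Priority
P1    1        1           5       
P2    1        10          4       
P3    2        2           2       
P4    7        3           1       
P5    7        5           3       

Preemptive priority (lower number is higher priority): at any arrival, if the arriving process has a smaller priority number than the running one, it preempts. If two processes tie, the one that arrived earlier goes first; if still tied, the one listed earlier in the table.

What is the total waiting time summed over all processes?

33

Timeline: | idle 0-1 | P2 1-2 | P3 2-4 | P2 4-7 | P4 7-10 | P5 10-15 | P2 15-21 | P1 21-22 |
Completion: P1=22  P2=21  P3=4  P4=10  P5=15
Turnaround (C−A): P1=21  P2=20  P3=2  P4=3  P5=8
Waiting = turnaround − burst: P1=20, P2=10, P3=0, P4=0, P5=3
Total waiting = 20 + 10 + 0 + 0 + 3 = 33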